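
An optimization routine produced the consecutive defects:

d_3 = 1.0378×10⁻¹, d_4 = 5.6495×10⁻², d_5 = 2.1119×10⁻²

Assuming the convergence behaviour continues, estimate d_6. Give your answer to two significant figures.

First estimate the order: p ≈ ln(d_5/d_4) / ln(d_4/d_3) = ln(2.1119×10⁻²/5.6495×10⁻²)/ln(5.6495×10⁻²/1.0378×10⁻¹) = ln(0.373821)/ln(0.544373) ≈ 1.6181.
Then d_6 ≈ d_5·(d_5/d_4)^p = 2.1119×10⁻²·(0.373821)^1.6181 = 2.1119×10⁻²·0.203483 ≈ 0.004297.

4.3e-3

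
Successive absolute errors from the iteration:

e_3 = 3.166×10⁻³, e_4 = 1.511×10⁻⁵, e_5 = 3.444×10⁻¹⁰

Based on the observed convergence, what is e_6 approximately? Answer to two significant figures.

1.8e-19

First estimate the order: p ≈ ln(e_5/e_4) / ln(e_4/e_3) = ln(3.444×10⁻¹⁰/1.511×10⁻⁵)/ln(1.511×10⁻⁵/3.166×10⁻³) = ln(2.27929e-05)/ln(0.00477258) ≈ 1.9999.
Then e_6 ≈ e_5·(e_5/e_4)^p = 3.444×10⁻¹⁰·(2.27929e-05)^1.9999 = 3.444×10⁻¹⁰·5.20072e-10 ≈ 1.791e-19.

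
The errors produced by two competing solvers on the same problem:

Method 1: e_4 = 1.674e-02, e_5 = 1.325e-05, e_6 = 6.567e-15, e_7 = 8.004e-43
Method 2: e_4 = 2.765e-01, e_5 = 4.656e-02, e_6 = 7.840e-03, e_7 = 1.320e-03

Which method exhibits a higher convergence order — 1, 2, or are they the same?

1

Method 1: p ≈ ln(8.004e-43/6.567e-15)/ln(6.567e-15/1.325e-05) ≈ 3.00.
Method 2: p ≈ ln(1.320e-03/7.840e-03)/ln(7.840e-03/4.656e-02) ≈ 1.00.
Method 1 has the higher order (≈3.0 vs ≈1.0).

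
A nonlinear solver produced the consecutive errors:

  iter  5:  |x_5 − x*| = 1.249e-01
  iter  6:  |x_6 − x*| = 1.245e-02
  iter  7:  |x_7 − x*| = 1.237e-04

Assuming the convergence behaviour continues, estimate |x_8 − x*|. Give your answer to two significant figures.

1.2e-8

First estimate the order: p ≈ ln(|x_7 − x*|/|x_6 − x*|) / ln(|x_6 − x*|/|x_5 − x*|) = ln(1.237e-04/1.245e-02)/ln(1.245e-02/1.249e-01) = ln(0.00993574)/ln(0.0996797) ≈ 2.0000.
Then |x_8 − x*| ≈ |x_7 − x*|·(|x_7 − x*|/|x_6 − x*|)^p = 1.237e-04·(0.00993574)^2.0000 = 1.237e-04·9.87189e-05 ≈ 1.221e-08.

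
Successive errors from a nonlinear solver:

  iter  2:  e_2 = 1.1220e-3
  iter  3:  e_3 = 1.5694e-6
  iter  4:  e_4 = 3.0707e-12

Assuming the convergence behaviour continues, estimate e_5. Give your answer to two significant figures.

First estimate the order: p ≈ ln(e_4/e_3) / ln(e_3/e_2) = ln(3.0707e-12/1.5694e-6)/ln(1.5694e-6/1.1220e-3) = ln(1.95661e-06)/ln(0.00139875) ≈ 2.0000.
Then e_5 ≈ e_4·(e_4/e_3)^p = 3.0707e-12·(1.95661e-06)^2.0000 = 3.0707e-12·3.82832e-12 ≈ 1.176e-23.

1.2e-23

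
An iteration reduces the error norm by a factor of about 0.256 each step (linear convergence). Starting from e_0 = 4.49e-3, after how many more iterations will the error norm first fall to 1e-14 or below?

20

After k steps, e_k ≈ 4.49e-3·0.256^k.
Need 0.256^k ≤ 1e-14/4.49e-3 = 2.22717e-12.
k ≥ ln(2.22717e-12)/ln(0.256) = -26.8303/-1.36258 = 19.691.
Smallest integer k = 20.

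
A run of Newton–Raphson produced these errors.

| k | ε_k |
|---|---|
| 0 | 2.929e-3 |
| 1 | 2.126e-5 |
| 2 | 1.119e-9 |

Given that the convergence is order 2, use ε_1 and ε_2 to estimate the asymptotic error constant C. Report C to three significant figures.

2.48

C ≈ ε_2 / ε_1^2
  = 1.119e-9 / (2.126e-5)^2
  = 1.119e-9 / 4.51988e-10 ≈ 2.4757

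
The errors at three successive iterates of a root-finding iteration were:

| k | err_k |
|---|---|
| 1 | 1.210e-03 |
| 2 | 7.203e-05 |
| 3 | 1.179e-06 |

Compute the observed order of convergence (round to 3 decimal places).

p ≈ ln(err_3/err_2) / ln(err_2/err_1)
  = ln(1.179e-06/7.203e-05) / ln(7.203e-05/1.210e-03)
  = ln(0.0163682) / ln(0.0595289)
  = -4.112415 / -2.821293 ≈ 1.457635

1.458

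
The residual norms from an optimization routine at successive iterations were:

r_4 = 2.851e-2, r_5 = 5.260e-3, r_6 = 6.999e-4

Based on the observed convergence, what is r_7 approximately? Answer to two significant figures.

6.3e-5

First estimate the order: p ≈ ln(r_6/r_5) / ln(r_5/r_4) = ln(6.999e-4/5.260e-3)/ln(5.260e-3/2.851e-2) = ln(0.133061)/ln(0.184497) ≈ 1.1934.
Then r_7 ≈ r_6·(r_6/r_5)^p = 6.999e-4·(0.133061)^1.1934 = 6.999e-4·0.0900829 ≈ 6.305e-05.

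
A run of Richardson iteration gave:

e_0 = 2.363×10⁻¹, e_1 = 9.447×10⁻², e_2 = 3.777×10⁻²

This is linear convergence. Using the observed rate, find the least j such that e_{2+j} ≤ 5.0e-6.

10

Rate ρ ≈ e_2/e_1 = 3.777×10⁻²/9.447×10⁻² = 0.3998.
After j more steps, e_{2+j} ≈ 3.777×10⁻²·ρ^j; need ρ^j ≤ 5.0e-6/3.777×10⁻² = 0.00013238.
j ≥ ln(0.00013238)/ln(0.3998) = -8.9298/-0.91679 = 9.740.
So 10 more iterations are needed.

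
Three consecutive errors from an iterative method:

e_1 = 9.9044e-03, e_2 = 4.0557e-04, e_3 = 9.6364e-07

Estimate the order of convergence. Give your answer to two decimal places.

p ≈ ln(e_3/e_2) / ln(e_2/e_1)
  = ln(9.6364e-07/4.0557e-04) / ln(4.0557e-04/9.9044e-03)
  = ln(0.00237601) / ln(0.0409485)
  = -6.04233 / -3.19544 ≈ 1.89092

1.89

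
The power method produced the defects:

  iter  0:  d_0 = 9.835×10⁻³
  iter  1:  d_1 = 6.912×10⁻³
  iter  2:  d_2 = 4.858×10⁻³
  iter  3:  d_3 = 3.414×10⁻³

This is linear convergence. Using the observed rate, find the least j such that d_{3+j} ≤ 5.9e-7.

Rate ρ ≈ d_3/d_2 = 3.414×10⁻³/4.858×10⁻³ = 0.7028.
After j more steps, d_{3+j} ≈ 3.414×10⁻³·ρ^j; need ρ^j ≤ 5.9e-7/3.414×10⁻³ = 0.000172818.
j ≥ ln(0.000172818)/ln(0.7028) = -8.6633/-0.35268 = 24.564.
So 25 more iterations are needed.

25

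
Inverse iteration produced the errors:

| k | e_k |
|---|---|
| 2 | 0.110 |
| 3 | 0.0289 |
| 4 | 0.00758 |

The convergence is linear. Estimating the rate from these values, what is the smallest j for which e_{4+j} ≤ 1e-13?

Rate ρ ≈ e_4/e_3 = 0.00758/0.0289 = 0.2623.
After j more steps, e_{4+j} ≈ 0.00758·ρ^j; need ρ^j ≤ 1e-13/0.00758 = 1.31926e-11.
j ≥ ln(1.31926e-11)/ln(0.2623) = -25.0514/-1.33827 = 18.719.
So 19 more iterations are needed.

19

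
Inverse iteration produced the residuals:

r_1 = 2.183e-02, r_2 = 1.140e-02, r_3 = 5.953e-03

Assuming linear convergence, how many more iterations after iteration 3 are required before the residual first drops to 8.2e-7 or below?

Rate ρ ≈ r_3/r_2 = 5.953e-03/1.140e-02 = 0.5222.
After j more steps, r_{3+j} ≈ 5.953e-03·ρ^j; need ρ^j ≤ 8.2e-7/5.953e-03 = 0.000137746.
j ≥ ln(0.000137746)/ln(0.5222) = -8.8901/-0.64970 = 13.683.
So 14 more iterations are needed.

14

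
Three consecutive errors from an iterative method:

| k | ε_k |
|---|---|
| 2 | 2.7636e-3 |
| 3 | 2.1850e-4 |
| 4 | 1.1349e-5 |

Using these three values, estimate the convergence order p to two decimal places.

p ≈ ln(ε_4/ε_3) / ln(ε_3/ε_2)
  = ln(1.1349e-5/2.1850e-4) / ln(2.1850e-4/2.7636e-3)
  = ln(0.0519405) / ln(0.0790635)
  = -2.95766 / -2.53750 ≈ 1.16558

1.17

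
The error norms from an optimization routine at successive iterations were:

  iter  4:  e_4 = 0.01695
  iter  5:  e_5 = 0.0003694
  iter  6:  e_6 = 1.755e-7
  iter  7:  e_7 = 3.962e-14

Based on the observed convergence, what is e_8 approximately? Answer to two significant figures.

First estimate the order: p ≈ ln(e_7/e_6) / ln(e_6/e_5) = ln(3.962e-14/1.755e-7)/ln(1.755e-7/0.0003694) = ln(2.25755e-07)/ln(0.000475095) ≈ 2.0000.
Then e_8 ≈ e_7·(e_7/e_6)^p = 3.962e-14·(2.25755e-07)^2.0000 = 3.962e-14·5.09653e-14 ≈ 2.019e-27.

2.0e-27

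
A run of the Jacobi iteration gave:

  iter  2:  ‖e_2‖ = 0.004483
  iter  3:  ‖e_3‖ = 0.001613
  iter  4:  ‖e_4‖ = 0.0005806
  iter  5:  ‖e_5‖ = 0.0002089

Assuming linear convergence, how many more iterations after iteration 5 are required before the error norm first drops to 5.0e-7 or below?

6

Rate ρ ≈ ‖e_5‖/‖e_4‖ = 0.0002089/0.0005806 = 0.3598.
After j more steps, ‖e_{5+j}‖ ≈ 0.0002089·ρ^j; need ρ^j ≤ 5.0e-7/0.0002089 = 0.00239349.
j ≥ ln(0.00239349)/ln(0.3598) = -6.0350/-1.02221 = 5.904.
So 6 more iterations are needed.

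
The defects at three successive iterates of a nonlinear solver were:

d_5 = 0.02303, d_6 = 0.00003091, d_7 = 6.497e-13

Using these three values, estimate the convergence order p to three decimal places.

2.673

p ≈ ln(d_7/d_6) / ln(d_6/d_5)
  = ln(6.497e-13/0.00003091) / ln(0.00003091/0.02303)
  = ln(2.10191e-08) / ln(0.00134216)
  = -17.677834 / -6.613475 ≈ 2.673002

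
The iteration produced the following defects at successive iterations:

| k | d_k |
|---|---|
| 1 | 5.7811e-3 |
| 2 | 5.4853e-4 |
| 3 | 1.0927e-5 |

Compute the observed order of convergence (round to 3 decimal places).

p ≈ ln(d_3/d_2) / ln(d_2/d_1)
  = ln(1.0927e-5/5.4853e-4) / ln(5.4853e-4/5.7811e-3)
  = ln(0.0199205) / ln(0.0948833)
  = -3.916006 / -2.355108 ≈ 1.662771

1.663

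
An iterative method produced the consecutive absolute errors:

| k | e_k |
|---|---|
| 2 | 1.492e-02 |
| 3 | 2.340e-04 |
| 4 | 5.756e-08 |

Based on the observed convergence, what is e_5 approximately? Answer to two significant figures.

First estimate the order: p ≈ ln(e_4/e_3) / ln(e_3/e_2) = ln(5.756e-08/2.340e-04)/ln(2.340e-04/1.492e-02) = ln(0.000245983)/ln(0.0156836) ≈ 2.0000.
Then e_5 ≈ e_4·(e_4/e_3)^p = 5.756e-08·(0.000245983)^2.0000 = 5.756e-08·6.05076e-08 ≈ 3.483e-15.

3.5e-15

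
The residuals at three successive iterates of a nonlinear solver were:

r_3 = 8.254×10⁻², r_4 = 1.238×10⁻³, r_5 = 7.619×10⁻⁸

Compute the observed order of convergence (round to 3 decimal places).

p ≈ ln(r_5/r_4) / ln(r_4/r_3)
  = ln(7.619×10⁻⁸/1.238×10⁻³) / ln(1.238×10⁻³/8.254×10⁻²)
  = ln(6.15428e-05) / ln(0.0149988)
  = -9.695778 / -4.199785 ≈ 2.308637

2.309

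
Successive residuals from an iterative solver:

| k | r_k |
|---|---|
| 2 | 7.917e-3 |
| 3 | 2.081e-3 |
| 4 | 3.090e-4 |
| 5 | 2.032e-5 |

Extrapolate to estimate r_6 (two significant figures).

First estimate the order: p ≈ ln(r_5/r_4) / ln(r_4/r_3) = ln(2.032e-5/3.090e-4)/ln(3.090e-4/2.081e-3) = ln(0.0657605)/ln(0.148486) ≈ 1.4270.
Then r_6 ≈ r_5·(r_5/r_4)^p = 2.032e-5·(0.0657605)^1.4270 = 2.032e-5·0.0205701 ≈ 4.18e-07.

4.2e-7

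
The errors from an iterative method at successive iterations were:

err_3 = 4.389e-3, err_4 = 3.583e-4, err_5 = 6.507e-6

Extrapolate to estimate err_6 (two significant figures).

1.1e-8

First estimate the order: p ≈ ln(err_5/err_4) / ln(err_4/err_3) = ln(6.507e-6/3.583e-4)/ln(3.583e-4/4.389e-3) = ln(0.0181608)/ln(0.0816359) ≈ 1.5999.
Then err_6 ≈ err_5·(err_5/err_4)^p = 6.507e-6·(0.0181608)^1.5999 = 6.507e-6·0.0016398 ≈ 1.067e-08.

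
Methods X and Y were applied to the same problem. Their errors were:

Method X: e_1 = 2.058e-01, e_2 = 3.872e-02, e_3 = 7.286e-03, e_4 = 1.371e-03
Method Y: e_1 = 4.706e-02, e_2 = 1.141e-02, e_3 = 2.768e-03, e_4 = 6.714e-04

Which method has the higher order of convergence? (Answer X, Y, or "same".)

same

Method X: p ≈ ln(1.371e-03/7.286e-03)/ln(7.286e-03/3.872e-02) ≈ 1.00.
Method Y: p ≈ ln(6.714e-04/2.768e-03)/ln(2.768e-03/1.141e-02) ≈ 1.00.
Both orders ≈ 1.0 — effectively the same.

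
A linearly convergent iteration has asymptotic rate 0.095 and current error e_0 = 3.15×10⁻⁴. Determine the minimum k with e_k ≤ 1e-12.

After k steps, e_k ≈ 3.15×10⁻⁴·0.095^k.
Need 0.095^k ≤ 1e-12/3.15×10⁻⁴ = 3.1746e-09.
k ≥ ln(3.1746e-09)/ln(0.095) = -19.5681/-2.35388 = 8.313.
Smallest integer k = 9.

9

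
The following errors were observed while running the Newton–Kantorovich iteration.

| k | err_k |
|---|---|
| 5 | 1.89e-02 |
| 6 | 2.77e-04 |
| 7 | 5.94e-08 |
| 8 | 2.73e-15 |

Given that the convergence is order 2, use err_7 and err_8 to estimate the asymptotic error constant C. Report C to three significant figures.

0.774

C ≈ err_8 / err_7^2
  = 2.73e-15 / (5.94e-08)^2
  = 2.73e-15 / 3.52836e-15 ≈ 0.77373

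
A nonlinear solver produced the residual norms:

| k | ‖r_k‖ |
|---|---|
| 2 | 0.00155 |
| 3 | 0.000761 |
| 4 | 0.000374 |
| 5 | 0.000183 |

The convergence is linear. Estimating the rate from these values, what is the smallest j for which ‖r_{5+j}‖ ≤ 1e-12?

Rate ρ ≈ ‖r_5‖/‖r_4‖ = 0.000183/0.000374 = 0.4893.
After j more steps, ‖r_{5+j}‖ ≈ 0.000183·ρ^j; need ρ^j ≤ 1e-12/0.000183 = 5.46448e-09.
j ≥ ln(5.46448e-09)/ln(0.4893) = -19.0250/-0.71478 = 26.617.
So 27 more iterations are needed.

27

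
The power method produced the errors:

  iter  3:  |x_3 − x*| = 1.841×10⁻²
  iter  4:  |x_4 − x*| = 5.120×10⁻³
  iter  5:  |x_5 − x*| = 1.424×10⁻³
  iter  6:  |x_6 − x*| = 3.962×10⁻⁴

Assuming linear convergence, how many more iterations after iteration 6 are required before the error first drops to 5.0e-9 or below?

Rate ρ ≈ |x_6 − x*|/|x_5 − x*| = 3.962×10⁻⁴/1.424×10⁻³ = 0.2782.
After j more steps, |x_{6+j} − x*| ≈ 3.962×10⁻⁴·ρ^j; need ρ^j ≤ 5.0e-9/3.962×10⁻⁴ = 1.26199e-05.
j ≥ ln(1.26199e-05)/ln(0.2782) = -11.2802/-1.27941 = 8.817.
So 9 more iterations are needed.

9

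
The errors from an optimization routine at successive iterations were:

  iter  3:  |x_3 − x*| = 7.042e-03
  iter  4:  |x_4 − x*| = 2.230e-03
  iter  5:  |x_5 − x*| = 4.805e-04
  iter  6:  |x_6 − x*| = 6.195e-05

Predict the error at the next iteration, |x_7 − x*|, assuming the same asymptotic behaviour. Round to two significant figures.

4.0e-6

First estimate the order: p ≈ ln(|x_6 − x*|/|x_5 − x*|) / ln(|x_5 − x*|/|x_4 − x*|) = ln(6.195e-05/4.805e-04)/ln(4.805e-04/2.230e-03) = ln(0.128928)/ln(0.215471) ≈ 1.3346.
Then |x_7 − x*| ≈ |x_6 − x*|·(|x_6 − x*|/|x_5 − x*|)^p = 6.195e-05·(0.128928)^1.3346 = 6.195e-05·0.0649635 ≈ 4.024e-06.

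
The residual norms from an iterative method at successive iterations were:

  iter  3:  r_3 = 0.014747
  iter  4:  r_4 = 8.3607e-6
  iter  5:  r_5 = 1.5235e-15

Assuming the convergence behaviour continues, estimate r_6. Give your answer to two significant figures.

9.2e-45

First estimate the order: p ≈ ln(r_5/r_4) / ln(r_4/r_3) = ln(1.5235e-15/8.3607e-6)/ln(8.3607e-6/0.014747) = ln(1.82222e-10)/ln(0.000566942) ≈ 3.0000.
Then r_6 ≈ r_5·(r_5/r_4)^p = 1.5235e-15·(1.82222e-10)^3.0000 = 1.5235e-15·6.05066e-30 ≈ 9.218e-45.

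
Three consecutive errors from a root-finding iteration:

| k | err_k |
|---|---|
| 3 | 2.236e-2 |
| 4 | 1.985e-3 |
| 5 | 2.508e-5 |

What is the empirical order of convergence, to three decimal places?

p ≈ ln(err_5/err_4) / ln(err_4/err_3)
  = ln(2.508e-5/1.985e-3) / ln(1.985e-3/2.236e-2)
  = ln(0.0126348) / ln(0.0887746)
  = -4.371300 / -2.421655 ≈ 1.805088

1.805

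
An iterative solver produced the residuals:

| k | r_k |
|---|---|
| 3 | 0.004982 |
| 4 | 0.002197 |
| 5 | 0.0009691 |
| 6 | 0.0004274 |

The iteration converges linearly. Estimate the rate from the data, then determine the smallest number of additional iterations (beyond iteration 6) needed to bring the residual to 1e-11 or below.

Rate ρ ≈ r_6/r_5 = 0.0004274/0.0009691 = 0.4410.
After j more steps, r_{6+j} ≈ 0.0004274·ρ^j; need ρ^j ≤ 1e-11/0.0004274 = 2.33973e-08.
j ≥ ln(2.33973e-08)/ln(0.4410) = -17.5706/-0.81871 = 21.461.
So 22 more iterations are needed.

22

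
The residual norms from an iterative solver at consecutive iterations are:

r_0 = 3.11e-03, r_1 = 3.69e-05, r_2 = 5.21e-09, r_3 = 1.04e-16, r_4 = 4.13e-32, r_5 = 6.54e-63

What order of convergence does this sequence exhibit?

Consecutive ratios: r_5/r_4 = 6.54e-63/4.13e-32 = 1.58354e-31, r_4/r_3 = 4.13e-32/1.04e-16 = 3.97115e-16.
p ≈ ln(1.58354e-31)/ln(3.97115e-16) = -70.9205/-35.4623 ≈ 2.00.
So the convergence is quadratic (order 2).

2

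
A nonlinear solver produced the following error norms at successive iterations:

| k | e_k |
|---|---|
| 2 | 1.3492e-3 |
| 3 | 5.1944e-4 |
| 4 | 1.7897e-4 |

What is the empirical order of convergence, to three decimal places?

1.116

p ≈ ln(e_4/e_3) / ln(e_3/e_2)
  = ln(1.7897e-4/5.1944e-4) / ln(5.1944e-4/1.3492e-3)
  = ln(0.344544) / ln(0.384999)
  = -1.065533 / -0.954515 ≈ 1.116308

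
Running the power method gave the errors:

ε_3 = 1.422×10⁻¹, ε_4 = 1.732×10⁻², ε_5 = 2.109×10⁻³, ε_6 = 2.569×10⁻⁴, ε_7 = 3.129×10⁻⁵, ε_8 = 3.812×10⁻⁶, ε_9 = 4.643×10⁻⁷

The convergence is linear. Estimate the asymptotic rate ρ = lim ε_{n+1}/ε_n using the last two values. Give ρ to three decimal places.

0.122

ρ ≈ ε_9/ε_8 = 4.643×10⁻⁷/3.812×10⁻⁶ = 0.12180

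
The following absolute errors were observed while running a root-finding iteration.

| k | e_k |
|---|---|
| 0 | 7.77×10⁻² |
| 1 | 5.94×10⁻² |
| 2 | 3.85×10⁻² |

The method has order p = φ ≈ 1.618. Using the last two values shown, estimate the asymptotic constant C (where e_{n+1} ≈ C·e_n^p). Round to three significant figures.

3.71

C ≈ e_2 / e_1^1.618
  = 3.85×10⁻² / (5.94×10⁻²)^1.618
  = 3.85×10⁻² / 0.010375 ≈ 3.7109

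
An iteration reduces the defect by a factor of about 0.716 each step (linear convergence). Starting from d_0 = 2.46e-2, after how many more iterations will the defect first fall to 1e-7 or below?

38

After k steps, d_k ≈ 2.46e-2·0.716^k.
Need 0.716^k ≤ 1e-7/2.46e-2 = 4.06504e-06.
k ≥ ln(4.06504e-06)/ln(0.716) = -12.4131/-0.33408 = 37.156.
Smallest integer k = 38.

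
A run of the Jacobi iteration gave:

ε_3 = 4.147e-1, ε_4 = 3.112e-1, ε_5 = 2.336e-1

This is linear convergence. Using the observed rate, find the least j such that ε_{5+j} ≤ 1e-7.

Rate ρ ≈ ε_5/ε_4 = 2.336e-1/3.112e-1 = 0.7506.
After j more steps, ε_{5+j} ≈ 2.336e-1·ρ^j; need ρ^j ≤ 1e-7/2.336e-1 = 4.28082e-07.
j ≥ ln(4.28082e-07)/ln(0.7506) = -14.6640/-0.28688 = 51.115.
So 52 more iterations are needed.

52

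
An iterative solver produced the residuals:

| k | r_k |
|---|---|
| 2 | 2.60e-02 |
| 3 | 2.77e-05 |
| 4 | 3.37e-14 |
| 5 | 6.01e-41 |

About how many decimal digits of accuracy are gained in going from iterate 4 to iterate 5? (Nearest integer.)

Digits gained ≈ log₁₀(r_4/r_5) = log₁₀(3.37e-14/6.01e-41) = log₁₀(5.60732e+26) ≈ 26.749.

27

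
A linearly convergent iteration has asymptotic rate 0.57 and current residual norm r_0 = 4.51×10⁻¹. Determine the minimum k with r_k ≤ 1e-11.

After k steps, r_k ≈ 4.51×10⁻¹·0.57^k.
Need 0.57^k ≤ 1e-11/4.51×10⁻¹ = 2.21729e-11.
k ≥ ln(2.21729e-11)/ln(0.57) = -24.5322/-0.56212 = 43.642.
Smallest integer k = 44.

44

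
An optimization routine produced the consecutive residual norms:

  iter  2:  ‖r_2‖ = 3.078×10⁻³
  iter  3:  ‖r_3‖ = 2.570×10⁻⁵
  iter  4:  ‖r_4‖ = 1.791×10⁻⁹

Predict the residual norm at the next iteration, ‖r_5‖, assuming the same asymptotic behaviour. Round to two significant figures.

8.7e-18

First estimate the order: p ≈ ln(‖r_4‖/‖r_3‖) / ln(‖r_3‖/‖r_2‖) = ln(1.791×10⁻⁹/2.570×10⁻⁵)/ln(2.570×10⁻⁵/3.078×10⁻³) = ln(6.96887e-05)/ln(0.00834958) ≈ 2.0001.
Then ‖r_5‖ ≈ ‖r_4‖·(‖r_4‖/‖r_3‖)^p = 1.791×10⁻⁹·(6.96887e-05)^2.0001 = 1.791×10⁻⁹·4.85187e-09 ≈ 8.69e-18.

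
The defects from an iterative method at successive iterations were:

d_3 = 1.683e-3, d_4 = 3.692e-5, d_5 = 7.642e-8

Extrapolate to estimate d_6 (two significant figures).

3.5e-12

First estimate the order: p ≈ ln(d_5/d_4) / ln(d_4/d_3) = ln(7.642e-8/3.692e-5)/ln(3.692e-5/1.683e-3) = ln(0.00206988)/ln(0.021937) ≈ 1.6180.
Then d_6 ≈ d_5·(d_5/d_4)^p = 7.642e-8·(0.00206988)^1.6180 = 7.642e-8·4.5415e-05 ≈ 3.471e-12.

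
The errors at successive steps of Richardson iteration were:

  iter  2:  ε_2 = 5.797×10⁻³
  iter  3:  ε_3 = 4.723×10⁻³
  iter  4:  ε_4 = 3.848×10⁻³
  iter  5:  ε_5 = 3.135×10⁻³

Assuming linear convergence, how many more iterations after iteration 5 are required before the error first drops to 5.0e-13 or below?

111

Rate ρ ≈ ε_5/ε_4 = 3.135×10⁻³/3.848×10⁻³ = 0.8147.
After j more steps, ε_{5+j} ≈ 3.135×10⁻³·ρ^j; need ρ^j ≤ 5.0e-13/3.135×10⁻³ = 1.5949e-10.
j ≥ ln(1.5949e-10)/ln(0.8147) = -22.5590/-0.20494 = 110.076.
So 111 more iterations are needed.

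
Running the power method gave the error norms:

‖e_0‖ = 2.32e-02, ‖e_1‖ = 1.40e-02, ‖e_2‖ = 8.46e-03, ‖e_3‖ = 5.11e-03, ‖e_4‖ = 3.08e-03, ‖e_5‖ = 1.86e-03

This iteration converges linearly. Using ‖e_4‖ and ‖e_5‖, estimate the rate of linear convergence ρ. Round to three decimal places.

0.604

ρ ≈ ‖e_5‖/‖e_4‖ = 1.86e-03/3.08e-03 = 0.60390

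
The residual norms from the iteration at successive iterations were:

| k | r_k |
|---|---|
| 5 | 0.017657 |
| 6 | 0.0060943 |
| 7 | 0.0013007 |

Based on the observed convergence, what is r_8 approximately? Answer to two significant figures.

1.4e-4

First estimate the order: p ≈ ln(r_7/r_6) / ln(r_6/r_5) = ln(0.0013007/0.0060943)/ln(0.0060943/0.017657) = ln(0.213429)/ln(0.345149) ≈ 1.4519.
Then r_8 ≈ r_7·(r_7/r_6)^p = 0.0013007·(0.213429)^1.4519 = 0.0013007·0.106205 ≈ 0.0001381.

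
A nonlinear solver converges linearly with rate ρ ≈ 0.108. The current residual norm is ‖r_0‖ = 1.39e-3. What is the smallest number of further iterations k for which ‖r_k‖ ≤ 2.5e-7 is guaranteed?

4

After k steps, ‖r_k‖ ≈ 1.39e-3·0.108^k.
Need 0.108^k ≤ 2.5e-7/1.39e-3 = 0.000179856.
k ≥ ln(0.000179856)/ln(0.108) = -8.6234/-2.22562 = 3.875.
Smallest integer k = 4.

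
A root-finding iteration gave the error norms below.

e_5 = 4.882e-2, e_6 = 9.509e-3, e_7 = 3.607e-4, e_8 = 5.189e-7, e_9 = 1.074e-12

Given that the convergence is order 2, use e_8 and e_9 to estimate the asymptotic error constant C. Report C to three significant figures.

3.99

C ≈ e_9 / e_8^2
  = 1.074e-12 / (5.189e-7)^2
  = 1.074e-12 / 2.69257e-13 ≈ 3.9888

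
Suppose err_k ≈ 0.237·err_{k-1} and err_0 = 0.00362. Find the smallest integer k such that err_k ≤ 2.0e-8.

After k steps, err_k ≈ 0.00362·0.237^k.
Need 0.237^k ≤ 2.0e-8/0.00362 = 5.52486e-06.
k ≥ ln(5.52486e-06)/ln(0.237) = -12.1063/-1.43970 = 8.409.
Smallest integer k = 9.

9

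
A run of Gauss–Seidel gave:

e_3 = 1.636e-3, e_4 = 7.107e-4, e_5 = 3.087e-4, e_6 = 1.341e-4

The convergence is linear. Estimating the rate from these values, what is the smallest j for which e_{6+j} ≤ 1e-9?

15

Rate ρ ≈ e_6/e_5 = 1.341e-4/3.087e-4 = 0.4344.
After j more steps, e_{6+j} ≈ 1.341e-4·ρ^j; need ρ^j ≤ 1e-9/1.341e-4 = 7.45712e-06.
j ≥ ln(7.45712e-06)/ln(0.4344) = -11.8063/-0.83379 = 14.160.
So 15 more iterations are needed.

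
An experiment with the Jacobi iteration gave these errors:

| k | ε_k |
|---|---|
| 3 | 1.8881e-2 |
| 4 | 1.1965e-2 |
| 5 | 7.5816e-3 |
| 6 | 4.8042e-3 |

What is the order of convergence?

Consecutive ratios: ε_6/ε_5 = 4.8042e-3/7.5816e-3 = 0.633666, ε_5/ε_4 = 7.5816e-3/1.1965e-2 = 0.633648.
p ≈ ln(0.633666)/ln(0.633648) = -0.4562/-0.4563 ≈ 1.00.
So the convergence is linear (order 1).

1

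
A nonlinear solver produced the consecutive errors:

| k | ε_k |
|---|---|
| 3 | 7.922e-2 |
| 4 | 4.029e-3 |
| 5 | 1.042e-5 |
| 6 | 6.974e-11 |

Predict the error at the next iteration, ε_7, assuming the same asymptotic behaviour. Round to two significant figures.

3.1e-21

First estimate the order: p ≈ ln(ε_6/ε_5) / ln(ε_5/ε_4) = ln(6.974e-11/1.042e-5)/ln(1.042e-5/4.029e-3) = ln(6.6929e-06)/ln(0.00258625) ≈ 1.9999.
Then ε_7 ≈ ε_6·(ε_6/ε_5)^p = 6.974e-11·(6.6929e-06)^1.9999 = 6.974e-11·4.48483e-11 ≈ 3.128e-21.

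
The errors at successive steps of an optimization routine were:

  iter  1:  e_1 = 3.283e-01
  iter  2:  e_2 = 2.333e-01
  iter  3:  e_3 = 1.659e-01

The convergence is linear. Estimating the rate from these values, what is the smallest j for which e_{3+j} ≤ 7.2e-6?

30

Rate ρ ≈ e_3/e_2 = 1.659e-01/2.333e-01 = 0.7111.
After j more steps, e_{3+j} ≈ 1.659e-01·ρ^j; need ρ^j ≤ 7.2e-6/1.659e-01 = 4.33996e-05.
j ≥ ln(4.33996e-05)/ln(0.7111) = -10.0451/-0.34094 = 29.463.
So 30 more iterations are needed.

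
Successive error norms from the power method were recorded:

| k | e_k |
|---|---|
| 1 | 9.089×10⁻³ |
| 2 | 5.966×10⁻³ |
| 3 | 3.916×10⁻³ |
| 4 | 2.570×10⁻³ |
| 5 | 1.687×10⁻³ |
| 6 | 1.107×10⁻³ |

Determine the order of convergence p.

Consecutive ratios: e_6/e_5 = 1.107×10⁻³/1.687×10⁻³ = 0.656194, e_5/e_4 = 1.687×10⁻³/2.570×10⁻³ = 0.65642.
p ≈ ln(0.656194)/ln(0.65642) = -0.4213/-0.4210 ≈ 1.00.
So the convergence is linear (order 1).

1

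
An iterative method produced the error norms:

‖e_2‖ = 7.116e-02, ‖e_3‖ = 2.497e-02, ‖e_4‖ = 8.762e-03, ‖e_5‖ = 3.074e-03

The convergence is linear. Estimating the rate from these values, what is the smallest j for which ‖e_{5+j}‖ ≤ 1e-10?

Rate ρ ≈ ‖e_5‖/‖e_4‖ = 3.074e-03/8.762e-03 = 0.3508.
After j more steps, ‖e_{5+j}‖ ≈ 3.074e-03·ρ^j; need ρ^j ≤ 1e-10/3.074e-03 = 3.25309e-08.
j ≥ ln(3.25309e-08)/ln(0.3508) = -17.2411/-1.04754 = 16.459.
So 17 more iterations are needed.

17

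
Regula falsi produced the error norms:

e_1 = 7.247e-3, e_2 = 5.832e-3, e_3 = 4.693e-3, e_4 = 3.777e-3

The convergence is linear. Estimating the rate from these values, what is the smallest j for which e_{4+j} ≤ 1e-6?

Rate ρ ≈ e_4/e_3 = 3.777e-3/4.693e-3 = 0.8048.
After j more steps, e_{4+j} ≈ 3.777e-3·ρ^j; need ρ^j ≤ 1e-6/3.777e-3 = 0.00026476.
j ≥ ln(0.00026476)/ln(0.8048) = -8.2367/-0.21716 = 37.929.
So 38 more iterations are needed.

38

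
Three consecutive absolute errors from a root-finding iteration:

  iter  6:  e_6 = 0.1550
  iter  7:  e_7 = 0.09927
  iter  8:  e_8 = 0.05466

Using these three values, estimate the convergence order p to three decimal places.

p ≈ ln(e_8/e_7) / ln(e_7/e_6)
  = ln(0.05466/0.09927) / ln(0.09927/0.1550)
  = ln(0.55062) / ln(0.640452)
  = -0.596710 / -0.445581 ≈ 1.339173

1.339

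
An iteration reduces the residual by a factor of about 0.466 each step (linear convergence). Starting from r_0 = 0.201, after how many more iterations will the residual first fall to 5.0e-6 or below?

After k steps, r_k ≈ 0.201·0.466^k.
Need 0.466^k ≤ 5.0e-6/0.201 = 2.48756e-05.
k ≥ ln(2.48756e-05)/ln(0.466) = -10.6016/-0.76357 = 13.884.
Smallest integer k = 14.

14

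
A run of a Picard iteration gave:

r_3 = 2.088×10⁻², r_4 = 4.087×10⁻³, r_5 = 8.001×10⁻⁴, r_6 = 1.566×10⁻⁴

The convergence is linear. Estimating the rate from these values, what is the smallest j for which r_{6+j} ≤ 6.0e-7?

4

Rate ρ ≈ r_6/r_5 = 1.566×10⁻⁴/8.001×10⁻⁴ = 0.1957.
After j more steps, r_{6+j} ≈ 1.566×10⁻⁴·ρ^j; need ρ^j ≤ 6.0e-7/1.566×10⁻⁴ = 0.00383142.
j ≥ ln(0.00383142)/ln(0.1957) = -5.5645/-1.63117 = 3.411.
So 4 more iterations are needed.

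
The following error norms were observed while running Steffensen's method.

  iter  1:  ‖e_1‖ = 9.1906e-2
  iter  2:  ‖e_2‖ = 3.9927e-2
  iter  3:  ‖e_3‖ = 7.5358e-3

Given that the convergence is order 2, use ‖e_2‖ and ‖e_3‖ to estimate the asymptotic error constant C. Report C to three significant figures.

C ≈ ‖e_3‖ / ‖e_2‖^2
  = 7.5358e-3 / (3.9927e-2)^2
  = 7.5358e-3 / 0.00159417 ≈ 4.7271

4.73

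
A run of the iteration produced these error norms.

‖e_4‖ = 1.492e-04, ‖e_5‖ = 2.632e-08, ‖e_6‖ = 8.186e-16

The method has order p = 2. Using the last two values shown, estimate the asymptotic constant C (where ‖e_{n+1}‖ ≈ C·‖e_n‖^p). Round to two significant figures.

C ≈ ‖e_6‖ / ‖e_5‖^2
  = 8.186e-16 / (2.632e-08)^2
  = 8.186e-16 / 6.92742e-16 ≈ 1.1817

1.2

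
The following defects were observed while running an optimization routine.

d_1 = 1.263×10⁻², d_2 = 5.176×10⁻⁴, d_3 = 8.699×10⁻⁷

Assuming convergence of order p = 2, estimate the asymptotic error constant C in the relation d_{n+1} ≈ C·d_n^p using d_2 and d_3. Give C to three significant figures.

C ≈ d_3 / d_2^2
  = 8.699×10⁻⁷ / (5.176×10⁻⁴)^2
  = 8.699×10⁻⁷ / 2.6791e-07 ≈ 3.247

3.25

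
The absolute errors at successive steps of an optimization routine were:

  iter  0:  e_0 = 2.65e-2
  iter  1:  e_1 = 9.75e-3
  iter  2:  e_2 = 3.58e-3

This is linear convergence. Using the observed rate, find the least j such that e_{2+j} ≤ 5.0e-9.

Rate ρ ≈ e_2/e_1 = 3.58e-3/9.75e-3 = 0.3672.
After j more steps, e_{2+j} ≈ 3.58e-3·ρ^j; need ρ^j ≤ 5.0e-9/3.58e-3 = 1.39665e-06.
j ≥ ln(1.39665e-06)/ln(0.3672) = -13.4814/-1.00185 = 13.457.
So 14 more iterations are needed.

14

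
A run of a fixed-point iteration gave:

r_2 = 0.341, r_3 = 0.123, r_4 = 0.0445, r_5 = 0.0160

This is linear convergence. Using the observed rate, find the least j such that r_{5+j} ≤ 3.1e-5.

Rate ρ ≈ r_5/r_4 = 0.0160/0.0445 = 0.3596.
After j more steps, r_{5+j} ≈ 0.0160·ρ^j; need ρ^j ≤ 3.1e-5/0.0160 = 0.0019375.
j ≥ ln(0.0019375)/ln(0.3596) = -6.2464/-1.02276 = 6.107.
So 7 more iterations are needed.

7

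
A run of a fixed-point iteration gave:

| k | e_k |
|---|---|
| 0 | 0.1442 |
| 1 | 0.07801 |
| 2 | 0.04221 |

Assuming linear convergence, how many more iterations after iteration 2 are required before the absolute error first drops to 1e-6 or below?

18

Rate ρ ≈ e_2/e_1 = 0.04221/0.07801 = 0.5411.
After j more steps, e_{2+j} ≈ 0.04221·ρ^j; need ρ^j ≤ 1e-6/0.04221 = 2.36911e-05.
j ≥ ln(2.36911e-05)/ln(0.5411) = -10.6504/-0.61415 = 17.342.
So 18 more iterations are needed.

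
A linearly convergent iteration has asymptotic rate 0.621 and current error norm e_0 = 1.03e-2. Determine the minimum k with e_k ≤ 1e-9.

After k steps, e_k ≈ 1.03e-2·0.621^k.
Need 0.621^k ≤ 1e-9/1.03e-2 = 9.70874e-08.
k ≥ ln(9.70874e-08)/ln(0.621) = -16.1477/-0.47642 = 33.894.
Smallest integer k = 34.

34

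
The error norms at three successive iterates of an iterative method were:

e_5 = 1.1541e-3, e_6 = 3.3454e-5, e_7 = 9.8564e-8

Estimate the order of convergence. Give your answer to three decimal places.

1.646

p ≈ ln(e_7/e_6) / ln(e_6/e_5)
  = ln(9.8564e-8/3.3454e-5) / ln(3.3454e-5/1.1541e-3)
  = ln(0.00294625) / ln(0.0289871)
  = -5.827222 / -3.540904 ≈ 1.645688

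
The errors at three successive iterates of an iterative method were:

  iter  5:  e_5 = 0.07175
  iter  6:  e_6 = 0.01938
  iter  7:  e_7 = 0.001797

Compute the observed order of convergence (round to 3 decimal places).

1.817

p ≈ ln(e_7/e_6) / ln(e_6/e_5)
  = ln(0.001797/0.01938) / ln(0.01938/0.07175)
  = ln(0.0927245) / ln(0.270105)
  = -2.378123 / -1.308945 ≈ 1.816824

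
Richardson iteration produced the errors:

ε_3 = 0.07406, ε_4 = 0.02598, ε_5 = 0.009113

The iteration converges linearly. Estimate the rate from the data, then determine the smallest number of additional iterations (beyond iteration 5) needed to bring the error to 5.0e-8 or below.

Rate ρ ≈ ε_5/ε_4 = 0.009113/0.02598 = 0.3508.
After j more steps, ε_{5+j} ≈ 0.009113·ρ^j; need ρ^j ≤ 5.0e-8/0.009113 = 5.48667e-06.
j ≥ ln(5.48667e-06)/ln(0.3508) = -12.1132/-1.04754 = 11.563.
So 12 more iterations are needed.

12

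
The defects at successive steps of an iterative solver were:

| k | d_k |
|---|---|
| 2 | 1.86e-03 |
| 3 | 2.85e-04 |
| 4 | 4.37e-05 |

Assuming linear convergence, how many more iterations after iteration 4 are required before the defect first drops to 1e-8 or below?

Rate ρ ≈ d_4/d_3 = 4.37e-05/2.85e-04 = 0.1533.
After j more steps, d_{4+j} ≈ 4.37e-05·ρ^j; need ρ^j ≤ 1e-8/4.37e-05 = 0.000228833.
j ≥ ln(0.000228833)/ln(0.1533) = -8.3825/-1.87536 = 4.470.
So 5 more iterations are needed.

5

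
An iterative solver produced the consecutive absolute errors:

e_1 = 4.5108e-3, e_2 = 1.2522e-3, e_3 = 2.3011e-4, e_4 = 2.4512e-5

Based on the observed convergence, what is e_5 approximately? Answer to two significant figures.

First estimate the order: p ≈ ln(e_4/e_3) / ln(e_3/e_2) = ln(2.4512e-5/2.3011e-4)/ln(2.3011e-4/1.2522e-3) = ln(0.106523)/ln(0.183765) ≈ 1.3219.
Then e_5 ≈ e_4·(e_4/e_3)^p = 2.4512e-5·(0.106523)^1.3219 = 2.4512e-5·0.0518057 ≈ 1.27e-06.

1.3e-6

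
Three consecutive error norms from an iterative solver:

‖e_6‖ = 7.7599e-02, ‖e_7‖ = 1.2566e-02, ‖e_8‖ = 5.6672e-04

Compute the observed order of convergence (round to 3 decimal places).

1.702

p ≈ ln(‖e_8‖/‖e_7‖) / ln(‖e_7‖/‖e_6‖)
  = ln(5.6672e-04/1.2566e-02) / ln(1.2566e-02/7.7599e-02)
  = ln(0.0450995) / ln(0.161935)
  = -3.098884 / -1.820560 ≈ 1.702160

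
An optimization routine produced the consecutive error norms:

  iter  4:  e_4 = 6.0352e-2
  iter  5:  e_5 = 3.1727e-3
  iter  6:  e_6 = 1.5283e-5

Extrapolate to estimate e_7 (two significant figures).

9.7e-10

First estimate the order: p ≈ ln(e_6/e_5) / ln(e_5/e_4) = ln(1.5283e-5/3.1727e-3)/ln(3.1727e-3/6.0352e-2) = ln(0.00481703)/ln(0.0525699) ≈ 1.8114.
Then e_7 ≈ e_6·(e_6/e_5)^p = 1.5283e-5·(0.00481703)^1.8114 = 1.5283e-5·6.34726e-05 ≈ 9.701e-10.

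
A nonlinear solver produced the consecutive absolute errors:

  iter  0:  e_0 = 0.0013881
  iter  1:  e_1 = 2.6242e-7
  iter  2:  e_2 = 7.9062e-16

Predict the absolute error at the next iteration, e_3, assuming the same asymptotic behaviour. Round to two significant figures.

2.5e-35

First estimate the order: p ≈ ln(e_2/e_1) / ln(e_1/e_0) = ln(7.9062e-16/2.6242e-7)/ln(2.6242e-7/0.0013881) = ln(3.0128e-09)/ln(0.00018905) ≈ 2.2885.
Then e_3 ≈ e_2·(e_2/e_1)^p = 7.9062e-16·(3.0128e-09)^2.2885 = 7.9062e-16·3.15954e-20 ≈ 2.498e-35.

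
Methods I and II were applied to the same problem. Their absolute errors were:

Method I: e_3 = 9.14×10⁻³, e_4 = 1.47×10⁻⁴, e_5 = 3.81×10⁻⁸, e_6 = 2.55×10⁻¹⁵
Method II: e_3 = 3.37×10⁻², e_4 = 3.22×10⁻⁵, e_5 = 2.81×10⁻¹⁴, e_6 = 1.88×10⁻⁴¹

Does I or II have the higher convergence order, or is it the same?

Method I: p ≈ ln(2.55×10⁻¹⁵/3.81×10⁻⁸)/ln(3.81×10⁻⁸/1.47×10⁻⁴) ≈ 2.00.
Method II: p ≈ ln(1.88×10⁻⁴¹/2.81×10⁻¹⁴)/ln(2.81×10⁻¹⁴/3.22×10⁻⁵) ≈ 3.00.
Method II has the higher order (≈3.0 vs ≈2.0).

II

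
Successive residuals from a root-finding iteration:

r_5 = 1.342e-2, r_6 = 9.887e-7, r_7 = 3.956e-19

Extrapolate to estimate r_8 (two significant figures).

First estimate the order: p ≈ ln(r_7/r_6) / ln(r_6/r_5) = ln(3.956e-19/9.887e-7)/ln(9.887e-7/1.342e-2) = ln(4.00121e-13)/ln(7.36736e-05) ≈ 2.9999.
Then r_8 ≈ r_7·(r_7/r_6)^p = 3.956e-19·(4.00121e-13)^2.9999 = 3.956e-19·6.42412e-38 ≈ 2.541e-56.

2.5e-56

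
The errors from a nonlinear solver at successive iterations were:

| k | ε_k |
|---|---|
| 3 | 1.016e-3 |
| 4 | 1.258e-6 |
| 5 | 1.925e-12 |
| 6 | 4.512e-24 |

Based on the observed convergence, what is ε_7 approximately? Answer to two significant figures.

First estimate the order: p ≈ ln(ε_6/ε_5) / ln(ε_5/ε_4) = ln(4.512e-24/1.925e-12)/ln(1.925e-12/1.258e-6) = ln(2.3439e-12)/ln(1.53021e-06) ≈ 1.9999.
Then ε_7 ≈ ε_6·(ε_6/ε_5)^p = 4.512e-24·(2.3439e-12)^1.9999 = 4.512e-24·5.5086e-24 ≈ 2.485e-47.

2.5e-47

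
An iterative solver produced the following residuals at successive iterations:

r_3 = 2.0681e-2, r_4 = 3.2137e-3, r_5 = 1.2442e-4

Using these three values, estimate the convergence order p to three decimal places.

1.746

p ≈ ln(r_5/r_4) / ln(r_4/r_3)
  = ln(1.2442e-4/3.2137e-3) / ln(3.2137e-3/2.0681e-2)
  = ln(0.0387155) / ln(0.155394)
  = -3.251515 / -1.861791 ≈ 1.746445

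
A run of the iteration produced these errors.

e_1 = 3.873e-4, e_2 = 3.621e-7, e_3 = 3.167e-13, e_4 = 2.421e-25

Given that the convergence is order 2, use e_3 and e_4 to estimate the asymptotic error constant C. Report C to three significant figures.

C ≈ e_4 / e_3^2
  = 2.421e-25 / (3.167e-13)^2
  = 2.421e-25 / 1.00299e-25 ≈ 2.4138

2.41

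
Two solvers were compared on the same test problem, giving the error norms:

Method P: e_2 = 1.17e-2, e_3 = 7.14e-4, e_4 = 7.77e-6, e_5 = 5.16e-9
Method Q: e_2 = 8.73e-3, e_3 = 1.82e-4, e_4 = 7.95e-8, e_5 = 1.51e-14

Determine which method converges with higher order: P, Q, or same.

Q

Method P: p ≈ ln(5.16e-9/7.77e-6)/ln(7.77e-6/7.14e-4) ≈ 1.62.
Method Q: p ≈ ln(1.51e-14/7.95e-8)/ln(7.95e-8/1.82e-4) ≈ 2.00.
Method Q has the higher order (≈2.0 vs ≈1.6).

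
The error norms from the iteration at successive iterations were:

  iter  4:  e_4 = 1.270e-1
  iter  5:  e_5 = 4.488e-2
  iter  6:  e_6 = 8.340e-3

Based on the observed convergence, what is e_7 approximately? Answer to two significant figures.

5.5e-4

First estimate the order: p ≈ ln(e_6/e_5) / ln(e_5/e_4) = ln(8.340e-3/4.488e-2)/ln(4.488e-2/1.270e-1) = ln(0.185829)/ln(0.353386) ≈ 1.6179.
Then e_7 ≈ e_6·(e_6/e_5)^p = 8.340e-3·(0.185829)^1.6179 = 8.340e-3·0.0656899 ≈ 0.0005479.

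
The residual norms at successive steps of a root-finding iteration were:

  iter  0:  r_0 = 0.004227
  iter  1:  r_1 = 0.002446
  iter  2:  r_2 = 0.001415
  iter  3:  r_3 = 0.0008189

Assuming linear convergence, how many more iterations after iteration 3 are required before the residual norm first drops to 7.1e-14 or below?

Rate ρ ≈ r_3/r_2 = 0.0008189/0.001415 = 0.5787.
After j more steps, r_{3+j} ≈ 0.0008189·ρ^j; need ρ^j ≤ 7.1e-14/0.0008189 = 8.67017e-11.
j ≥ ln(8.67017e-11)/ln(0.5787) = -23.1685/-0.54697 = 42.358.
So 43 more iterations are needed.

43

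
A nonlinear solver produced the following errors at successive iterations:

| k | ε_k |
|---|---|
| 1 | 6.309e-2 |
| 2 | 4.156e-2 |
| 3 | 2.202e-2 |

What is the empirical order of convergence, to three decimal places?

1.522

p ≈ ln(ε_3/ε_2) / ln(ε_2/ε_1)
  = ln(2.202e-2/4.156e-2) / ln(4.156e-2/6.309e-2)
  = ln(0.529836) / ln(0.658741)
  = -0.635188 / -0.417425 ≈ 1.521682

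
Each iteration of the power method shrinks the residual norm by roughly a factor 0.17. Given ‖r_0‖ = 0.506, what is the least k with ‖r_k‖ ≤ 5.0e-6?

After k steps, ‖r_k‖ ≈ 0.506·0.17^k.
Need 0.17^k ≤ 5.0e-6/0.506 = 9.88142e-06.
k ≥ ln(9.88142e-06)/ln(0.17) = -11.5249/-1.77196 = 6.504.
Smallest integer k = 7.

7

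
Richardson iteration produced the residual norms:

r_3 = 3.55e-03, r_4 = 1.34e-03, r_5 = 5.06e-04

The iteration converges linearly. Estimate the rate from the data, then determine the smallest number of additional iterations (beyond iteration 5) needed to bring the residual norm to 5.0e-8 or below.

10

Rate ρ ≈ r_5/r_4 = 5.06e-04/1.34e-03 = 0.3776.
After j more steps, r_{5+j} ≈ 5.06e-04·ρ^j; need ρ^j ≤ 5.0e-8/5.06e-04 = 9.88142e-05.
j ≥ ln(9.88142e-05)/ln(0.3776) = -9.2223/-0.97392 = 9.469.
So 10 more iterations are needed.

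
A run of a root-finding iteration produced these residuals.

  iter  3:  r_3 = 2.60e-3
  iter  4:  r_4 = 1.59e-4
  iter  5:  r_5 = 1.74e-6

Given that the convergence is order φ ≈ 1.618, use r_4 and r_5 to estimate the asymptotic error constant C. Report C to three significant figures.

2.44

C ≈ r_5 / r_4^1.618
  = 1.74e-6 / (1.59e-4)^1.618
  = 1.74e-6 / 7.14267e-07 ≈ 2.4361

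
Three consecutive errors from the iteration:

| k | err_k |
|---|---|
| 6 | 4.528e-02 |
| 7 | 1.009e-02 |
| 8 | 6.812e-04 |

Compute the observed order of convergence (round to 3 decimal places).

p ≈ ln(err_8/err_7) / ln(err_7/err_6)
  = ln(6.812e-04/1.009e-02) / ln(1.009e-02/4.528e-02)
  = ln(0.0675124) / ln(0.222836)
  = -2.695444 / -1.501319 ≈ 1.795384

1.795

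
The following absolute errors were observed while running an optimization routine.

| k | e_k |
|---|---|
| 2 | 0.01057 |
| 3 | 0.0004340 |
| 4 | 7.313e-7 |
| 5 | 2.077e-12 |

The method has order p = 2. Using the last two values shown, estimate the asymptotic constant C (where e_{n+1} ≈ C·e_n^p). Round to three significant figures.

C ≈ e_5 / e_4^2
  = 2.077e-12 / (7.313e-7)^2
  = 2.077e-12 / 5.348e-13 ≈ 3.8837

3.88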